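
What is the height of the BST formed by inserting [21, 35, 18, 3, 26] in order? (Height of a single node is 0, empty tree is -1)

Insertion order: [21, 35, 18, 3, 26]
Tree (level-order array): [21, 18, 35, 3, None, 26]
Compute height bottom-up (empty subtree = -1):
  height(3) = 1 + max(-1, -1) = 0
  height(18) = 1 + max(0, -1) = 1
  height(26) = 1 + max(-1, -1) = 0
  height(35) = 1 + max(0, -1) = 1
  height(21) = 1 + max(1, 1) = 2
Height = 2


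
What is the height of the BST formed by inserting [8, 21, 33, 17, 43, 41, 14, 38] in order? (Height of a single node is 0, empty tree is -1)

Insertion order: [8, 21, 33, 17, 43, 41, 14, 38]
Tree (level-order array): [8, None, 21, 17, 33, 14, None, None, 43, None, None, 41, None, 38]
Compute height bottom-up (empty subtree = -1):
  height(14) = 1 + max(-1, -1) = 0
  height(17) = 1 + max(0, -1) = 1
  height(38) = 1 + max(-1, -1) = 0
  height(41) = 1 + max(0, -1) = 1
  height(43) = 1 + max(1, -1) = 2
  height(33) = 1 + max(-1, 2) = 3
  height(21) = 1 + max(1, 3) = 4
  height(8) = 1 + max(-1, 4) = 5
Height = 5


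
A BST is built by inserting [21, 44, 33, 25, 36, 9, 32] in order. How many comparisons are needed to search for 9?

Search path for 9: 21 -> 9
Found: True
Comparisons: 2


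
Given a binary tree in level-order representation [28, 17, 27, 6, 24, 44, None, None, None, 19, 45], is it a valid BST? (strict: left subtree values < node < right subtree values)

Level-order array: [28, 17, 27, 6, 24, 44, None, None, None, 19, 45]
Validate using subtree bounds (lo, hi): at each node, require lo < value < hi,
then recurse left with hi=value and right with lo=value.
Preorder trace (stopping at first violation):
  at node 28 with bounds (-inf, +inf): OK
  at node 17 with bounds (-inf, 28): OK
  at node 6 with bounds (-inf, 17): OK
  at node 24 with bounds (17, 28): OK
  at node 19 with bounds (17, 24): OK
  at node 45 with bounds (24, 28): VIOLATION
Node 45 violates its bound: not (24 < 45 < 28).
Result: Not a valid BST


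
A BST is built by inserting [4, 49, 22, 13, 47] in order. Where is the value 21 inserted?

Starting tree (level order): [4, None, 49, 22, None, 13, 47]
Insertion path: 4 -> 49 -> 22 -> 13
Result: insert 21 as right child of 13
Final tree (level order): [4, None, 49, 22, None, 13, 47, None, 21]


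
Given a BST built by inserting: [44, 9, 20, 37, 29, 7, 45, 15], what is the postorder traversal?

Tree insertion order: [44, 9, 20, 37, 29, 7, 45, 15]
Tree (level-order array): [44, 9, 45, 7, 20, None, None, None, None, 15, 37, None, None, 29]
Postorder traversal: [7, 15, 29, 37, 20, 9, 45, 44]


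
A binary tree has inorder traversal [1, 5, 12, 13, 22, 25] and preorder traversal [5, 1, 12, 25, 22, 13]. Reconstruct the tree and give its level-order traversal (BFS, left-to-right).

Inorder:  [1, 5, 12, 13, 22, 25]
Preorder: [5, 1, 12, 25, 22, 13]
Algorithm: preorder visits root first, so consume preorder in order;
for each root, split the current inorder slice at that value into
left-subtree inorder and right-subtree inorder, then recurse.
Recursive splits:
  root=5; inorder splits into left=[1], right=[12, 13, 22, 25]
  root=1; inorder splits into left=[], right=[]
  root=12; inorder splits into left=[], right=[13, 22, 25]
  root=25; inorder splits into left=[13, 22], right=[]
  root=22; inorder splits into left=[13], right=[]
  root=13; inorder splits into left=[], right=[]
Reconstructed level-order: [5, 1, 12, 25, 22, 13]


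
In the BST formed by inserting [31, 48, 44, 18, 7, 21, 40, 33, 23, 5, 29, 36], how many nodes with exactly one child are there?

Tree built from: [31, 48, 44, 18, 7, 21, 40, 33, 23, 5, 29, 36]
Tree (level-order array): [31, 18, 48, 7, 21, 44, None, 5, None, None, 23, 40, None, None, None, None, 29, 33, None, None, None, None, 36]
Rule: These are nodes with exactly 1 non-null child.
Per-node child counts:
  node 31: 2 child(ren)
  node 18: 2 child(ren)
  node 7: 1 child(ren)
  node 5: 0 child(ren)
  node 21: 1 child(ren)
  node 23: 1 child(ren)
  node 29: 0 child(ren)
  node 48: 1 child(ren)
  node 44: 1 child(ren)
  node 40: 1 child(ren)
  node 33: 1 child(ren)
  node 36: 0 child(ren)
Matching nodes: [7, 21, 23, 48, 44, 40, 33]
Count of nodes with exactly one child: 7


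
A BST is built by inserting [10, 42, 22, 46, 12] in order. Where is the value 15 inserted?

Starting tree (level order): [10, None, 42, 22, 46, 12]
Insertion path: 10 -> 42 -> 22 -> 12
Result: insert 15 as right child of 12
Final tree (level order): [10, None, 42, 22, 46, 12, None, None, None, None, 15]


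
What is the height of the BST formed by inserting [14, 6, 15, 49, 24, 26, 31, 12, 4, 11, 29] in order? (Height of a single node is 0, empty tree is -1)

Insertion order: [14, 6, 15, 49, 24, 26, 31, 12, 4, 11, 29]
Tree (level-order array): [14, 6, 15, 4, 12, None, 49, None, None, 11, None, 24, None, None, None, None, 26, None, 31, 29]
Compute height bottom-up (empty subtree = -1):
  height(4) = 1 + max(-1, -1) = 0
  height(11) = 1 + max(-1, -1) = 0
  height(12) = 1 + max(0, -1) = 1
  height(6) = 1 + max(0, 1) = 2
  height(29) = 1 + max(-1, -1) = 0
  height(31) = 1 + max(0, -1) = 1
  height(26) = 1 + max(-1, 1) = 2
  height(24) = 1 + max(-1, 2) = 3
  height(49) = 1 + max(3, -1) = 4
  height(15) = 1 + max(-1, 4) = 5
  height(14) = 1 + max(2, 5) = 6
Height = 6


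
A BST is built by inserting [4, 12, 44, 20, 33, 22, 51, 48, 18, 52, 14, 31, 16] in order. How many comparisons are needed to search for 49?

Search path for 49: 4 -> 12 -> 44 -> 51 -> 48
Found: False
Comparisons: 5


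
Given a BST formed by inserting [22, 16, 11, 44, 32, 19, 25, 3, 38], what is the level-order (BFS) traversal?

Tree insertion order: [22, 16, 11, 44, 32, 19, 25, 3, 38]
Tree (level-order array): [22, 16, 44, 11, 19, 32, None, 3, None, None, None, 25, 38]
BFS from the root, enqueuing left then right child of each popped node:
  queue [22] -> pop 22, enqueue [16, 44], visited so far: [22]
  queue [16, 44] -> pop 16, enqueue [11, 19], visited so far: [22, 16]
  queue [44, 11, 19] -> pop 44, enqueue [32], visited so far: [22, 16, 44]
  queue [11, 19, 32] -> pop 11, enqueue [3], visited so far: [22, 16, 44, 11]
  queue [19, 32, 3] -> pop 19, enqueue [none], visited so far: [22, 16, 44, 11, 19]
  queue [32, 3] -> pop 32, enqueue [25, 38], visited so far: [22, 16, 44, 11, 19, 32]
  queue [3, 25, 38] -> pop 3, enqueue [none], visited so far: [22, 16, 44, 11, 19, 32, 3]
  queue [25, 38] -> pop 25, enqueue [none], visited so far: [22, 16, 44, 11, 19, 32, 3, 25]
  queue [38] -> pop 38, enqueue [none], visited so far: [22, 16, 44, 11, 19, 32, 3, 25, 38]
Result: [22, 16, 44, 11, 19, 32, 3, 25, 38]


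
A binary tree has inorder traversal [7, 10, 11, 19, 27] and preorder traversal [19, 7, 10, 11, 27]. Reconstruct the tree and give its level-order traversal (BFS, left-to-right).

Inorder:  [7, 10, 11, 19, 27]
Preorder: [19, 7, 10, 11, 27]
Algorithm: preorder visits root first, so consume preorder in order;
for each root, split the current inorder slice at that value into
left-subtree inorder and right-subtree inorder, then recurse.
Recursive splits:
  root=19; inorder splits into left=[7, 10, 11], right=[27]
  root=7; inorder splits into left=[], right=[10, 11]
  root=10; inorder splits into left=[], right=[11]
  root=11; inorder splits into left=[], right=[]
  root=27; inorder splits into left=[], right=[]
Reconstructed level-order: [19, 7, 27, 10, 11]


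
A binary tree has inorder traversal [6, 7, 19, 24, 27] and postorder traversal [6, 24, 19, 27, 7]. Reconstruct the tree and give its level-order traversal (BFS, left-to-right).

Inorder:   [6, 7, 19, 24, 27]
Postorder: [6, 24, 19, 27, 7]
Algorithm: postorder visits root last, so walk postorder right-to-left;
each value is the root of the current inorder slice — split it at that
value, recurse on the right subtree first, then the left.
Recursive splits:
  root=7; inorder splits into left=[6], right=[19, 24, 27]
  root=27; inorder splits into left=[19, 24], right=[]
  root=19; inorder splits into left=[], right=[24]
  root=24; inorder splits into left=[], right=[]
  root=6; inorder splits into left=[], right=[]
Reconstructed level-order: [7, 6, 27, 19, 24]


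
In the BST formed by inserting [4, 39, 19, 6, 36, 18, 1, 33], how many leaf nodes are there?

Tree built from: [4, 39, 19, 6, 36, 18, 1, 33]
Tree (level-order array): [4, 1, 39, None, None, 19, None, 6, 36, None, 18, 33]
Rule: A leaf has 0 children.
Per-node child counts:
  node 4: 2 child(ren)
  node 1: 0 child(ren)
  node 39: 1 child(ren)
  node 19: 2 child(ren)
  node 6: 1 child(ren)
  node 18: 0 child(ren)
  node 36: 1 child(ren)
  node 33: 0 child(ren)
Matching nodes: [1, 18, 33]
Count of leaf nodes: 3


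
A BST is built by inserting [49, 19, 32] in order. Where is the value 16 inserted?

Starting tree (level order): [49, 19, None, None, 32]
Insertion path: 49 -> 19
Result: insert 16 as left child of 19
Final tree (level order): [49, 19, None, 16, 32]


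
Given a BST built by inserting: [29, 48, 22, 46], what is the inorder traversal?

Tree insertion order: [29, 48, 22, 46]
Tree (level-order array): [29, 22, 48, None, None, 46]
Inorder traversal: [22, 29, 46, 48]


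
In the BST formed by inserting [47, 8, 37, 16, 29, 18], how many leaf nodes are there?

Tree built from: [47, 8, 37, 16, 29, 18]
Tree (level-order array): [47, 8, None, None, 37, 16, None, None, 29, 18]
Rule: A leaf has 0 children.
Per-node child counts:
  node 47: 1 child(ren)
  node 8: 1 child(ren)
  node 37: 1 child(ren)
  node 16: 1 child(ren)
  node 29: 1 child(ren)
  node 18: 0 child(ren)
Matching nodes: [18]
Count of leaf nodes: 1


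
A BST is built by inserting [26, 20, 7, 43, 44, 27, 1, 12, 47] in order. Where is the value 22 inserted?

Starting tree (level order): [26, 20, 43, 7, None, 27, 44, 1, 12, None, None, None, 47]
Insertion path: 26 -> 20
Result: insert 22 as right child of 20
Final tree (level order): [26, 20, 43, 7, 22, 27, 44, 1, 12, None, None, None, None, None, 47]


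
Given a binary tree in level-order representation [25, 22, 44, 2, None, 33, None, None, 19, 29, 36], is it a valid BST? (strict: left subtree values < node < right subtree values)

Level-order array: [25, 22, 44, 2, None, 33, None, None, 19, 29, 36]
Validate using subtree bounds (lo, hi): at each node, require lo < value < hi,
then recurse left with hi=value and right with lo=value.
Preorder trace (stopping at first violation):
  at node 25 with bounds (-inf, +inf): OK
  at node 22 with bounds (-inf, 25): OK
  at node 2 with bounds (-inf, 22): OK
  at node 19 with bounds (2, 22): OK
  at node 44 with bounds (25, +inf): OK
  at node 33 with bounds (25, 44): OK
  at node 29 with bounds (25, 33): OK
  at node 36 with bounds (33, 44): OK
No violation found at any node.
Result: Valid BST


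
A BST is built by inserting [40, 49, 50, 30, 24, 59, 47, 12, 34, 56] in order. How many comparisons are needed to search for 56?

Search path for 56: 40 -> 49 -> 50 -> 59 -> 56
Found: True
Comparisons: 5


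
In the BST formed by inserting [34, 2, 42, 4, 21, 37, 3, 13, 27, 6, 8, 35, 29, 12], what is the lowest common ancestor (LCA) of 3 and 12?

Tree insertion order: [34, 2, 42, 4, 21, 37, 3, 13, 27, 6, 8, 35, 29, 12]
Tree (level-order array): [34, 2, 42, None, 4, 37, None, 3, 21, 35, None, None, None, 13, 27, None, None, 6, None, None, 29, None, 8, None, None, None, 12]
In a BST, the LCA of p=3, q=12 is the first node v on the
root-to-leaf path with p <= v <= q (go left if both < v, right if both > v).
Walk from root:
  at 34: both 3 and 12 < 34, go left
  at 2: both 3 and 12 > 2, go right
  at 4: 3 <= 4 <= 12, this is the LCA
LCA = 4


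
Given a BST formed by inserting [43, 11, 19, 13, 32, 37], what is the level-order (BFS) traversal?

Tree insertion order: [43, 11, 19, 13, 32, 37]
Tree (level-order array): [43, 11, None, None, 19, 13, 32, None, None, None, 37]
BFS from the root, enqueuing left then right child of each popped node:
  queue [43] -> pop 43, enqueue [11], visited so far: [43]
  queue [11] -> pop 11, enqueue [19], visited so far: [43, 11]
  queue [19] -> pop 19, enqueue [13, 32], visited so far: [43, 11, 19]
  queue [13, 32] -> pop 13, enqueue [none], visited so far: [43, 11, 19, 13]
  queue [32] -> pop 32, enqueue [37], visited so far: [43, 11, 19, 13, 32]
  queue [37] -> pop 37, enqueue [none], visited so far: [43, 11, 19, 13, 32, 37]
Result: [43, 11, 19, 13, 32, 37]


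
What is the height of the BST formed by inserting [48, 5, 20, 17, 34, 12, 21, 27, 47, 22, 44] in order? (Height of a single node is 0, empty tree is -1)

Insertion order: [48, 5, 20, 17, 34, 12, 21, 27, 47, 22, 44]
Tree (level-order array): [48, 5, None, None, 20, 17, 34, 12, None, 21, 47, None, None, None, 27, 44, None, 22]
Compute height bottom-up (empty subtree = -1):
  height(12) = 1 + max(-1, -1) = 0
  height(17) = 1 + max(0, -1) = 1
  height(22) = 1 + max(-1, -1) = 0
  height(27) = 1 + max(0, -1) = 1
  height(21) = 1 + max(-1, 1) = 2
  height(44) = 1 + max(-1, -1) = 0
  height(47) = 1 + max(0, -1) = 1
  height(34) = 1 + max(2, 1) = 3
  height(20) = 1 + max(1, 3) = 4
  height(5) = 1 + max(-1, 4) = 5
  height(48) = 1 + max(5, -1) = 6
Height = 6


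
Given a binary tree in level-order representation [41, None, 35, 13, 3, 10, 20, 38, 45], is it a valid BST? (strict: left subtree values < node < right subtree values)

Level-order array: [41, None, 35, 13, 3, 10, 20, 38, 45]
Validate using subtree bounds (lo, hi): at each node, require lo < value < hi,
then recurse left with hi=value and right with lo=value.
Preorder trace (stopping at first violation):
  at node 41 with bounds (-inf, +inf): OK
  at node 35 with bounds (41, +inf): VIOLATION
Node 35 violates its bound: not (41 < 35 < +inf).
Result: Not a valid BST


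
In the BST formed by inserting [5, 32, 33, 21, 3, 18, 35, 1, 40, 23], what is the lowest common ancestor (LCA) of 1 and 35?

Tree insertion order: [5, 32, 33, 21, 3, 18, 35, 1, 40, 23]
Tree (level-order array): [5, 3, 32, 1, None, 21, 33, None, None, 18, 23, None, 35, None, None, None, None, None, 40]
In a BST, the LCA of p=1, q=35 is the first node v on the
root-to-leaf path with p <= v <= q (go left if both < v, right if both > v).
Walk from root:
  at 5: 1 <= 5 <= 35, this is the LCA
LCA = 5


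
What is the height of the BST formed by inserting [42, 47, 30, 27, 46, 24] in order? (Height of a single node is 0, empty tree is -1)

Insertion order: [42, 47, 30, 27, 46, 24]
Tree (level-order array): [42, 30, 47, 27, None, 46, None, 24]
Compute height bottom-up (empty subtree = -1):
  height(24) = 1 + max(-1, -1) = 0
  height(27) = 1 + max(0, -1) = 1
  height(30) = 1 + max(1, -1) = 2
  height(46) = 1 + max(-1, -1) = 0
  height(47) = 1 + max(0, -1) = 1
  height(42) = 1 + max(2, 1) = 3
Height = 3


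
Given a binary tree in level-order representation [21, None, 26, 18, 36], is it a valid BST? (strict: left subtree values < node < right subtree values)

Level-order array: [21, None, 26, 18, 36]
Validate using subtree bounds (lo, hi): at each node, require lo < value < hi,
then recurse left with hi=value and right with lo=value.
Preorder trace (stopping at first violation):
  at node 21 with bounds (-inf, +inf): OK
  at node 26 with bounds (21, +inf): OK
  at node 18 with bounds (21, 26): VIOLATION
Node 18 violates its bound: not (21 < 18 < 26).
Result: Not a valid BST


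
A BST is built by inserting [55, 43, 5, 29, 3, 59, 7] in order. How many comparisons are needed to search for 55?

Search path for 55: 55
Found: True
Comparisons: 1


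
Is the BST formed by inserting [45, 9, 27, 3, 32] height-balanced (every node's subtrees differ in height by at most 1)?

Tree (level-order array): [45, 9, None, 3, 27, None, None, None, 32]
Definition: a tree is height-balanced if, at every node, |h(left) - h(right)| <= 1 (empty subtree has height -1).
Bottom-up per-node check:
  node 3: h_left=-1, h_right=-1, diff=0 [OK], height=0
  node 32: h_left=-1, h_right=-1, diff=0 [OK], height=0
  node 27: h_left=-1, h_right=0, diff=1 [OK], height=1
  node 9: h_left=0, h_right=1, diff=1 [OK], height=2
  node 45: h_left=2, h_right=-1, diff=3 [FAIL (|2--1|=3 > 1)], height=3
Node 45 violates the condition: |2 - -1| = 3 > 1.
Result: Not balanced


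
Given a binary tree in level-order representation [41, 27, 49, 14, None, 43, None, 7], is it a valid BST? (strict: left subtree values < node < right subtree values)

Level-order array: [41, 27, 49, 14, None, 43, None, 7]
Validate using subtree bounds (lo, hi): at each node, require lo < value < hi,
then recurse left with hi=value and right with lo=value.
Preorder trace (stopping at first violation):
  at node 41 with bounds (-inf, +inf): OK
  at node 27 with bounds (-inf, 41): OK
  at node 14 with bounds (-inf, 27): OK
  at node 7 with bounds (-inf, 14): OK
  at node 49 with bounds (41, +inf): OK
  at node 43 with bounds (41, 49): OK
No violation found at any node.
Result: Valid BST


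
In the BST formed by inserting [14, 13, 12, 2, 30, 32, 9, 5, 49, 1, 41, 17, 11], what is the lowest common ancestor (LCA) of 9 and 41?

Tree insertion order: [14, 13, 12, 2, 30, 32, 9, 5, 49, 1, 41, 17, 11]
Tree (level-order array): [14, 13, 30, 12, None, 17, 32, 2, None, None, None, None, 49, 1, 9, 41, None, None, None, 5, 11]
In a BST, the LCA of p=9, q=41 is the first node v on the
root-to-leaf path with p <= v <= q (go left if both < v, right if both > v).
Walk from root:
  at 14: 9 <= 14 <= 41, this is the LCA
LCA = 14


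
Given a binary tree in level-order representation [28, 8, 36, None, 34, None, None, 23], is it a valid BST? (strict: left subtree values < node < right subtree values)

Level-order array: [28, 8, 36, None, 34, None, None, 23]
Validate using subtree bounds (lo, hi): at each node, require lo < value < hi,
then recurse left with hi=value and right with lo=value.
Preorder trace (stopping at first violation):
  at node 28 with bounds (-inf, +inf): OK
  at node 8 with bounds (-inf, 28): OK
  at node 34 with bounds (8, 28): VIOLATION
Node 34 violates its bound: not (8 < 34 < 28).
Result: Not a valid BST


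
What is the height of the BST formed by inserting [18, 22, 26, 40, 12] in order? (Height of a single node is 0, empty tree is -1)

Insertion order: [18, 22, 26, 40, 12]
Tree (level-order array): [18, 12, 22, None, None, None, 26, None, 40]
Compute height bottom-up (empty subtree = -1):
  height(12) = 1 + max(-1, -1) = 0
  height(40) = 1 + max(-1, -1) = 0
  height(26) = 1 + max(-1, 0) = 1
  height(22) = 1 + max(-1, 1) = 2
  height(18) = 1 + max(0, 2) = 3
Height = 3


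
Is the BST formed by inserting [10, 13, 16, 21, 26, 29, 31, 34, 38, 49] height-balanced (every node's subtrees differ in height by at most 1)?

Tree (level-order array): [10, None, 13, None, 16, None, 21, None, 26, None, 29, None, 31, None, 34, None, 38, None, 49]
Definition: a tree is height-balanced if, at every node, |h(left) - h(right)| <= 1 (empty subtree has height -1).
Bottom-up per-node check:
  node 49: h_left=-1, h_right=-1, diff=0 [OK], height=0
  node 38: h_left=-1, h_right=0, diff=1 [OK], height=1
  node 34: h_left=-1, h_right=1, diff=2 [FAIL (|-1-1|=2 > 1)], height=2
  node 31: h_left=-1, h_right=2, diff=3 [FAIL (|-1-2|=3 > 1)], height=3
  node 29: h_left=-1, h_right=3, diff=4 [FAIL (|-1-3|=4 > 1)], height=4
  node 26: h_left=-1, h_right=4, diff=5 [FAIL (|-1-4|=5 > 1)], height=5
  node 21: h_left=-1, h_right=5, diff=6 [FAIL (|-1-5|=6 > 1)], height=6
  node 16: h_left=-1, h_right=6, diff=7 [FAIL (|-1-6|=7 > 1)], height=7
  node 13: h_left=-1, h_right=7, diff=8 [FAIL (|-1-7|=8 > 1)], height=8
  node 10: h_left=-1, h_right=8, diff=9 [FAIL (|-1-8|=9 > 1)], height=9
Node 34 violates the condition: |-1 - 1| = 2 > 1.
Result: Not balanced


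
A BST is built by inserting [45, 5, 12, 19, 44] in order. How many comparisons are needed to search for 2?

Search path for 2: 45 -> 5
Found: False
Comparisons: 2


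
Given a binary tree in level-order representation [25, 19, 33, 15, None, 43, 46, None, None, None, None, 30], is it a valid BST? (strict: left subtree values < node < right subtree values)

Level-order array: [25, 19, 33, 15, None, 43, 46, None, None, None, None, 30]
Validate using subtree bounds (lo, hi): at each node, require lo < value < hi,
then recurse left with hi=value and right with lo=value.
Preorder trace (stopping at first violation):
  at node 25 with bounds (-inf, +inf): OK
  at node 19 with bounds (-inf, 25): OK
  at node 15 with bounds (-inf, 19): OK
  at node 33 with bounds (25, +inf): OK
  at node 43 with bounds (25, 33): VIOLATION
Node 43 violates its bound: not (25 < 43 < 33).
Result: Not a valid BST


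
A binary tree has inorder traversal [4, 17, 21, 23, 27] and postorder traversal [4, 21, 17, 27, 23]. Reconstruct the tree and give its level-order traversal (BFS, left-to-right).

Inorder:   [4, 17, 21, 23, 27]
Postorder: [4, 21, 17, 27, 23]
Algorithm: postorder visits root last, so walk postorder right-to-left;
each value is the root of the current inorder slice — split it at that
value, recurse on the right subtree first, then the left.
Recursive splits:
  root=23; inorder splits into left=[4, 17, 21], right=[27]
  root=27; inorder splits into left=[], right=[]
  root=17; inorder splits into left=[4], right=[21]
  root=21; inorder splits into left=[], right=[]
  root=4; inorder splits into left=[], right=[]
Reconstructed level-order: [23, 17, 27, 4, 21]


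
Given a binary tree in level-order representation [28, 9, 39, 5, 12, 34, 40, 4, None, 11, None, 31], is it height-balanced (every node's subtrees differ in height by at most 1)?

Tree (level-order array): [28, 9, 39, 5, 12, 34, 40, 4, None, 11, None, 31]
Definition: a tree is height-balanced if, at every node, |h(left) - h(right)| <= 1 (empty subtree has height -1).
Bottom-up per-node check:
  node 4: h_left=-1, h_right=-1, diff=0 [OK], height=0
  node 5: h_left=0, h_right=-1, diff=1 [OK], height=1
  node 11: h_left=-1, h_right=-1, diff=0 [OK], height=0
  node 12: h_left=0, h_right=-1, diff=1 [OK], height=1
  node 9: h_left=1, h_right=1, diff=0 [OK], height=2
  node 31: h_left=-1, h_right=-1, diff=0 [OK], height=0
  node 34: h_left=0, h_right=-1, diff=1 [OK], height=1
  node 40: h_left=-1, h_right=-1, diff=0 [OK], height=0
  node 39: h_left=1, h_right=0, diff=1 [OK], height=2
  node 28: h_left=2, h_right=2, diff=0 [OK], height=3
All nodes satisfy the balance condition.
Result: Balanced


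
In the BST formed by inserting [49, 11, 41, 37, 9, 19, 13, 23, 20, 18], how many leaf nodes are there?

Tree built from: [49, 11, 41, 37, 9, 19, 13, 23, 20, 18]
Tree (level-order array): [49, 11, None, 9, 41, None, None, 37, None, 19, None, 13, 23, None, 18, 20]
Rule: A leaf has 0 children.
Per-node child counts:
  node 49: 1 child(ren)
  node 11: 2 child(ren)
  node 9: 0 child(ren)
  node 41: 1 child(ren)
  node 37: 1 child(ren)
  node 19: 2 child(ren)
  node 13: 1 child(ren)
  node 18: 0 child(ren)
  node 23: 1 child(ren)
  node 20: 0 child(ren)
Matching nodes: [9, 18, 20]
Count of leaf nodes: 3


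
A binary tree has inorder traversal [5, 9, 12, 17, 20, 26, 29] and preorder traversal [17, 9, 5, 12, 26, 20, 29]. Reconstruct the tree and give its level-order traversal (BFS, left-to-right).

Inorder:  [5, 9, 12, 17, 20, 26, 29]
Preorder: [17, 9, 5, 12, 26, 20, 29]
Algorithm: preorder visits root first, so consume preorder in order;
for each root, split the current inorder slice at that value into
left-subtree inorder and right-subtree inorder, then recurse.
Recursive splits:
  root=17; inorder splits into left=[5, 9, 12], right=[20, 26, 29]
  root=9; inorder splits into left=[5], right=[12]
  root=5; inorder splits into left=[], right=[]
  root=12; inorder splits into left=[], right=[]
  root=26; inorder splits into left=[20], right=[29]
  root=20; inorder splits into left=[], right=[]
  root=29; inorder splits into left=[], right=[]
Reconstructed level-order: [17, 9, 26, 5, 12, 20, 29]


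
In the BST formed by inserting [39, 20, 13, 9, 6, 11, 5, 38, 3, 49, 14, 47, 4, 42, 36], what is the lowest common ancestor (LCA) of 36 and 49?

Tree insertion order: [39, 20, 13, 9, 6, 11, 5, 38, 3, 49, 14, 47, 4, 42, 36]
Tree (level-order array): [39, 20, 49, 13, 38, 47, None, 9, 14, 36, None, 42, None, 6, 11, None, None, None, None, None, None, 5, None, None, None, 3, None, None, 4]
In a BST, the LCA of p=36, q=49 is the first node v on the
root-to-leaf path with p <= v <= q (go left if both < v, right if both > v).
Walk from root:
  at 39: 36 <= 39 <= 49, this is the LCA
LCA = 39


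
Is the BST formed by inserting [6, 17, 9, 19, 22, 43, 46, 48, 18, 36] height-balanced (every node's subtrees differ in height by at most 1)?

Tree (level-order array): [6, None, 17, 9, 19, None, None, 18, 22, None, None, None, 43, 36, 46, None, None, None, 48]
Definition: a tree is height-balanced if, at every node, |h(left) - h(right)| <= 1 (empty subtree has height -1).
Bottom-up per-node check:
  node 9: h_left=-1, h_right=-1, diff=0 [OK], height=0
  node 18: h_left=-1, h_right=-1, diff=0 [OK], height=0
  node 36: h_left=-1, h_right=-1, diff=0 [OK], height=0
  node 48: h_left=-1, h_right=-1, diff=0 [OK], height=0
  node 46: h_left=-1, h_right=0, diff=1 [OK], height=1
  node 43: h_left=0, h_right=1, diff=1 [OK], height=2
  node 22: h_left=-1, h_right=2, diff=3 [FAIL (|-1-2|=3 > 1)], height=3
  node 19: h_left=0, h_right=3, diff=3 [FAIL (|0-3|=3 > 1)], height=4
  node 17: h_left=0, h_right=4, diff=4 [FAIL (|0-4|=4 > 1)], height=5
  node 6: h_left=-1, h_right=5, diff=6 [FAIL (|-1-5|=6 > 1)], height=6
Node 22 violates the condition: |-1 - 2| = 3 > 1.
Result: Not balanced


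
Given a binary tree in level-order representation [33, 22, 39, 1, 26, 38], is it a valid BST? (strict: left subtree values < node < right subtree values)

Level-order array: [33, 22, 39, 1, 26, 38]
Validate using subtree bounds (lo, hi): at each node, require lo < value < hi,
then recurse left with hi=value and right with lo=value.
Preorder trace (stopping at first violation):
  at node 33 with bounds (-inf, +inf): OK
  at node 22 with bounds (-inf, 33): OK
  at node 1 with bounds (-inf, 22): OK
  at node 26 with bounds (22, 33): OK
  at node 39 with bounds (33, +inf): OK
  at node 38 with bounds (33, 39): OK
No violation found at any node.
Result: Valid BST


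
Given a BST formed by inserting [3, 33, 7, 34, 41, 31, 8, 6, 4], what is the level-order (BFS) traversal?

Tree insertion order: [3, 33, 7, 34, 41, 31, 8, 6, 4]
Tree (level-order array): [3, None, 33, 7, 34, 6, 31, None, 41, 4, None, 8]
BFS from the root, enqueuing left then right child of each popped node:
  queue [3] -> pop 3, enqueue [33], visited so far: [3]
  queue [33] -> pop 33, enqueue [7, 34], visited so far: [3, 33]
  queue [7, 34] -> pop 7, enqueue [6, 31], visited so far: [3, 33, 7]
  queue [34, 6, 31] -> pop 34, enqueue [41], visited so far: [3, 33, 7, 34]
  queue [6, 31, 41] -> pop 6, enqueue [4], visited so far: [3, 33, 7, 34, 6]
  queue [31, 41, 4] -> pop 31, enqueue [8], visited so far: [3, 33, 7, 34, 6, 31]
  queue [41, 4, 8] -> pop 41, enqueue [none], visited so far: [3, 33, 7, 34, 6, 31, 41]
  queue [4, 8] -> pop 4, enqueue [none], visited so far: [3, 33, 7, 34, 6, 31, 41, 4]
  queue [8] -> pop 8, enqueue [none], visited so far: [3, 33, 7, 34, 6, 31, 41, 4, 8]
Result: [3, 33, 7, 34, 6, 31, 41, 4, 8]


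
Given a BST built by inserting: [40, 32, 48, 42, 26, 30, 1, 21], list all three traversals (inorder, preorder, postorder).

Tree insertion order: [40, 32, 48, 42, 26, 30, 1, 21]
Tree (level-order array): [40, 32, 48, 26, None, 42, None, 1, 30, None, None, None, 21]
Inorder (L, root, R): [1, 21, 26, 30, 32, 40, 42, 48]
Preorder (root, L, R): [40, 32, 26, 1, 21, 30, 48, 42]
Postorder (L, R, root): [21, 1, 30, 26, 32, 42, 48, 40]


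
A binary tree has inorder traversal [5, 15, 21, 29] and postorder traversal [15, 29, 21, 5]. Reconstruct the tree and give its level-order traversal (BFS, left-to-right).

Inorder:   [5, 15, 21, 29]
Postorder: [15, 29, 21, 5]
Algorithm: postorder visits root last, so walk postorder right-to-left;
each value is the root of the current inorder slice — split it at that
value, recurse on the right subtree first, then the left.
Recursive splits:
  root=5; inorder splits into left=[], right=[15, 21, 29]
  root=21; inorder splits into left=[15], right=[29]
  root=29; inorder splits into left=[], right=[]
  root=15; inorder splits into left=[], right=[]
Reconstructed level-order: [5, 21, 15, 29]


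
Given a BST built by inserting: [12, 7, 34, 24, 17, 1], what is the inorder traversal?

Tree insertion order: [12, 7, 34, 24, 17, 1]
Tree (level-order array): [12, 7, 34, 1, None, 24, None, None, None, 17]
Inorder traversal: [1, 7, 12, 17, 24, 34]


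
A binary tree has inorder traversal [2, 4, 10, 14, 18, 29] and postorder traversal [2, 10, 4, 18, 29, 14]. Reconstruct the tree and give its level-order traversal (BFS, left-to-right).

Inorder:   [2, 4, 10, 14, 18, 29]
Postorder: [2, 10, 4, 18, 29, 14]
Algorithm: postorder visits root last, so walk postorder right-to-left;
each value is the root of the current inorder slice — split it at that
value, recurse on the right subtree first, then the left.
Recursive splits:
  root=14; inorder splits into left=[2, 4, 10], right=[18, 29]
  root=29; inorder splits into left=[18], right=[]
  root=18; inorder splits into left=[], right=[]
  root=4; inorder splits into left=[2], right=[10]
  root=10; inorder splits into left=[], right=[]
  root=2; inorder splits into left=[], right=[]
Reconstructed level-order: [14, 4, 29, 2, 10, 18]


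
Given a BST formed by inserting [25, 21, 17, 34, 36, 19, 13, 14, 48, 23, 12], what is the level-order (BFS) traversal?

Tree insertion order: [25, 21, 17, 34, 36, 19, 13, 14, 48, 23, 12]
Tree (level-order array): [25, 21, 34, 17, 23, None, 36, 13, 19, None, None, None, 48, 12, 14]
BFS from the root, enqueuing left then right child of each popped node:
  queue [25] -> pop 25, enqueue [21, 34], visited so far: [25]
  queue [21, 34] -> pop 21, enqueue [17, 23], visited so far: [25, 21]
  queue [34, 17, 23] -> pop 34, enqueue [36], visited so far: [25, 21, 34]
  queue [17, 23, 36] -> pop 17, enqueue [13, 19], visited so far: [25, 21, 34, 17]
  queue [23, 36, 13, 19] -> pop 23, enqueue [none], visited so far: [25, 21, 34, 17, 23]
  queue [36, 13, 19] -> pop 36, enqueue [48], visited so far: [25, 21, 34, 17, 23, 36]
  queue [13, 19, 48] -> pop 13, enqueue [12, 14], visited so far: [25, 21, 34, 17, 23, 36, 13]
  queue [19, 48, 12, 14] -> pop 19, enqueue [none], visited so far: [25, 21, 34, 17, 23, 36, 13, 19]
  queue [48, 12, 14] -> pop 48, enqueue [none], visited so far: [25, 21, 34, 17, 23, 36, 13, 19, 48]
  queue [12, 14] -> pop 12, enqueue [none], visited so far: [25, 21, 34, 17, 23, 36, 13, 19, 48, 12]
  queue [14] -> pop 14, enqueue [none], visited so far: [25, 21, 34, 17, 23, 36, 13, 19, 48, 12, 14]
Result: [25, 21, 34, 17, 23, 36, 13, 19, 48, 12, 14]


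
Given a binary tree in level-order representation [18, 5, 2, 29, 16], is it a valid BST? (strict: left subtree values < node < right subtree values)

Level-order array: [18, 5, 2, 29, 16]
Validate using subtree bounds (lo, hi): at each node, require lo < value < hi,
then recurse left with hi=value and right with lo=value.
Preorder trace (stopping at first violation):
  at node 18 with bounds (-inf, +inf): OK
  at node 5 with bounds (-inf, 18): OK
  at node 29 with bounds (-inf, 5): VIOLATION
Node 29 violates its bound: not (-inf < 29 < 5).
Result: Not a valid BST


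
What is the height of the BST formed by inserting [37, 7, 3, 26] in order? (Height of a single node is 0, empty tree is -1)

Insertion order: [37, 7, 3, 26]
Tree (level-order array): [37, 7, None, 3, 26]
Compute height bottom-up (empty subtree = -1):
  height(3) = 1 + max(-1, -1) = 0
  height(26) = 1 + max(-1, -1) = 0
  height(7) = 1 + max(0, 0) = 1
  height(37) = 1 + max(1, -1) = 2
Height = 2


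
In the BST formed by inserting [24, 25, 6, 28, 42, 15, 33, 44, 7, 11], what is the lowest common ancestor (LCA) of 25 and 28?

Tree insertion order: [24, 25, 6, 28, 42, 15, 33, 44, 7, 11]
Tree (level-order array): [24, 6, 25, None, 15, None, 28, 7, None, None, 42, None, 11, 33, 44]
In a BST, the LCA of p=25, q=28 is the first node v on the
root-to-leaf path with p <= v <= q (go left if both < v, right if both > v).
Walk from root:
  at 24: both 25 and 28 > 24, go right
  at 25: 25 <= 25 <= 28, this is the LCA
LCA = 25


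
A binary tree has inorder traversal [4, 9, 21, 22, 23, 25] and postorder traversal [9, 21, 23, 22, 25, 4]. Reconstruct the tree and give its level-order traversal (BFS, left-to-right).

Inorder:   [4, 9, 21, 22, 23, 25]
Postorder: [9, 21, 23, 22, 25, 4]
Algorithm: postorder visits root last, so walk postorder right-to-left;
each value is the root of the current inorder slice — split it at that
value, recurse on the right subtree first, then the left.
Recursive splits:
  root=4; inorder splits into left=[], right=[9, 21, 22, 23, 25]
  root=25; inorder splits into left=[9, 21, 22, 23], right=[]
  root=22; inorder splits into left=[9, 21], right=[23]
  root=23; inorder splits into left=[], right=[]
  root=21; inorder splits into left=[9], right=[]
  root=9; inorder splits into left=[], right=[]
Reconstructed level-order: [4, 25, 22, 21, 23, 9]


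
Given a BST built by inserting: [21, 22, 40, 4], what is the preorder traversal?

Tree insertion order: [21, 22, 40, 4]
Tree (level-order array): [21, 4, 22, None, None, None, 40]
Preorder traversal: [21, 4, 22, 40]


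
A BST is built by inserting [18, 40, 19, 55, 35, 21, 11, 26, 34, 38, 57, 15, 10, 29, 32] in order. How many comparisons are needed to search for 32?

Search path for 32: 18 -> 40 -> 19 -> 35 -> 21 -> 26 -> 34 -> 29 -> 32
Found: True
Comparisons: 9


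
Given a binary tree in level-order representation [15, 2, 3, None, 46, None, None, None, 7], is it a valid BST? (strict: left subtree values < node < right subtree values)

Level-order array: [15, 2, 3, None, 46, None, None, None, 7]
Validate using subtree bounds (lo, hi): at each node, require lo < value < hi,
then recurse left with hi=value and right with lo=value.
Preorder trace (stopping at first violation):
  at node 15 with bounds (-inf, +inf): OK
  at node 2 with bounds (-inf, 15): OK
  at node 46 with bounds (2, 15): VIOLATION
Node 46 violates its bound: not (2 < 46 < 15).
Result: Not a valid BST


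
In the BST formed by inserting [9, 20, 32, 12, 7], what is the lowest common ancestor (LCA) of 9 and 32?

Tree insertion order: [9, 20, 32, 12, 7]
Tree (level-order array): [9, 7, 20, None, None, 12, 32]
In a BST, the LCA of p=9, q=32 is the first node v on the
root-to-leaf path with p <= v <= q (go left if both < v, right if both > v).
Walk from root:
  at 9: 9 <= 9 <= 32, this is the LCA
LCA = 9


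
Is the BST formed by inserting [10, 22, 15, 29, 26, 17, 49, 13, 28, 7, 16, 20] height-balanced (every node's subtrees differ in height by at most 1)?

Tree (level-order array): [10, 7, 22, None, None, 15, 29, 13, 17, 26, 49, None, None, 16, 20, None, 28]
Definition: a tree is height-balanced if, at every node, |h(left) - h(right)| <= 1 (empty subtree has height -1).
Bottom-up per-node check:
  node 7: h_left=-1, h_right=-1, diff=0 [OK], height=0
  node 13: h_left=-1, h_right=-1, diff=0 [OK], height=0
  node 16: h_left=-1, h_right=-1, diff=0 [OK], height=0
  node 20: h_left=-1, h_right=-1, diff=0 [OK], height=0
  node 17: h_left=0, h_right=0, diff=0 [OK], height=1
  node 15: h_left=0, h_right=1, diff=1 [OK], height=2
  node 28: h_left=-1, h_right=-1, diff=0 [OK], height=0
  node 26: h_left=-1, h_right=0, diff=1 [OK], height=1
  node 49: h_left=-1, h_right=-1, diff=0 [OK], height=0
  node 29: h_left=1, h_right=0, diff=1 [OK], height=2
  node 22: h_left=2, h_right=2, diff=0 [OK], height=3
  node 10: h_left=0, h_right=3, diff=3 [FAIL (|0-3|=3 > 1)], height=4
Node 10 violates the condition: |0 - 3| = 3 > 1.
Result: Not balanced


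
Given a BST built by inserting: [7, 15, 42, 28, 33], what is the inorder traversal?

Tree insertion order: [7, 15, 42, 28, 33]
Tree (level-order array): [7, None, 15, None, 42, 28, None, None, 33]
Inorder traversal: [7, 15, 28, 33, 42]


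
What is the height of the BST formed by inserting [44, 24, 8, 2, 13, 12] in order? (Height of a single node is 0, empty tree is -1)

Insertion order: [44, 24, 8, 2, 13, 12]
Tree (level-order array): [44, 24, None, 8, None, 2, 13, None, None, 12]
Compute height bottom-up (empty subtree = -1):
  height(2) = 1 + max(-1, -1) = 0
  height(12) = 1 + max(-1, -1) = 0
  height(13) = 1 + max(0, -1) = 1
  height(8) = 1 + max(0, 1) = 2
  height(24) = 1 + max(2, -1) = 3
  height(44) = 1 + max(3, -1) = 4
Height = 4


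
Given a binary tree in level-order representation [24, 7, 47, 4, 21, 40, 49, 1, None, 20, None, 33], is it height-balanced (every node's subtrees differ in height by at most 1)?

Tree (level-order array): [24, 7, 47, 4, 21, 40, 49, 1, None, 20, None, 33]
Definition: a tree is height-balanced if, at every node, |h(left) - h(right)| <= 1 (empty subtree has height -1).
Bottom-up per-node check:
  node 1: h_left=-1, h_right=-1, diff=0 [OK], height=0
  node 4: h_left=0, h_right=-1, diff=1 [OK], height=1
  node 20: h_left=-1, h_right=-1, diff=0 [OK], height=0
  node 21: h_left=0, h_right=-1, diff=1 [OK], height=1
  node 7: h_left=1, h_right=1, diff=0 [OK], height=2
  node 33: h_left=-1, h_right=-1, diff=0 [OK], height=0
  node 40: h_left=0, h_right=-1, diff=1 [OK], height=1
  node 49: h_left=-1, h_right=-1, diff=0 [OK], height=0
  node 47: h_left=1, h_right=0, diff=1 [OK], height=2
  node 24: h_left=2, h_right=2, diff=0 [OK], height=3
All nodes satisfy the balance condition.
Result: Balanced


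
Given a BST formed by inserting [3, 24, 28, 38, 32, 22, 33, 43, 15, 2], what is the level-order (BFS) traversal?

Tree insertion order: [3, 24, 28, 38, 32, 22, 33, 43, 15, 2]
Tree (level-order array): [3, 2, 24, None, None, 22, 28, 15, None, None, 38, None, None, 32, 43, None, 33]
BFS from the root, enqueuing left then right child of each popped node:
  queue [3] -> pop 3, enqueue [2, 24], visited so far: [3]
  queue [2, 24] -> pop 2, enqueue [none], visited so far: [3, 2]
  queue [24] -> pop 24, enqueue [22, 28], visited so far: [3, 2, 24]
  queue [22, 28] -> pop 22, enqueue [15], visited so far: [3, 2, 24, 22]
  queue [28, 15] -> pop 28, enqueue [38], visited so far: [3, 2, 24, 22, 28]
  queue [15, 38] -> pop 15, enqueue [none], visited so far: [3, 2, 24, 22, 28, 15]
  queue [38] -> pop 38, enqueue [32, 43], visited so far: [3, 2, 24, 22, 28, 15, 38]
  queue [32, 43] -> pop 32, enqueue [33], visited so far: [3, 2, 24, 22, 28, 15, 38, 32]
  queue [43, 33] -> pop 43, enqueue [none], visited so far: [3, 2, 24, 22, 28, 15, 38, 32, 43]
  queue [33] -> pop 33, enqueue [none], visited so far: [3, 2, 24, 22, 28, 15, 38, 32, 43, 33]
Result: [3, 2, 24, 22, 28, 15, 38, 32, 43, 33]


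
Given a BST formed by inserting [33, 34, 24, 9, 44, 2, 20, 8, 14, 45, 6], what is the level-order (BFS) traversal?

Tree insertion order: [33, 34, 24, 9, 44, 2, 20, 8, 14, 45, 6]
Tree (level-order array): [33, 24, 34, 9, None, None, 44, 2, 20, None, 45, None, 8, 14, None, None, None, 6]
BFS from the root, enqueuing left then right child of each popped node:
  queue [33] -> pop 33, enqueue [24, 34], visited so far: [33]
  queue [24, 34] -> pop 24, enqueue [9], visited so far: [33, 24]
  queue [34, 9] -> pop 34, enqueue [44], visited so far: [33, 24, 34]
  queue [9, 44] -> pop 9, enqueue [2, 20], visited so far: [33, 24, 34, 9]
  queue [44, 2, 20] -> pop 44, enqueue [45], visited so far: [33, 24, 34, 9, 44]
  queue [2, 20, 45] -> pop 2, enqueue [8], visited so far: [33, 24, 34, 9, 44, 2]
  queue [20, 45, 8] -> pop 20, enqueue [14], visited so far: [33, 24, 34, 9, 44, 2, 20]
  queue [45, 8, 14] -> pop 45, enqueue [none], visited so far: [33, 24, 34, 9, 44, 2, 20, 45]
  queue [8, 14] -> pop 8, enqueue [6], visited so far: [33, 24, 34, 9, 44, 2, 20, 45, 8]
  queue [14, 6] -> pop 14, enqueue [none], visited so far: [33, 24, 34, 9, 44, 2, 20, 45, 8, 14]
  queue [6] -> pop 6, enqueue [none], visited so far: [33, 24, 34, 9, 44, 2, 20, 45, 8, 14, 6]
Result: [33, 24, 34, 9, 44, 2, 20, 45, 8, 14, 6]
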